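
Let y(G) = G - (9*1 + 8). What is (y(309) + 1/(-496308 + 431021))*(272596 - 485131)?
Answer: -4051725370605/65287 ≈ -6.2060e+7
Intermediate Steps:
y(G) = -17 + G (y(G) = G - (9 + 8) = G - 1*17 = G - 17 = -17 + G)
(y(309) + 1/(-496308 + 431021))*(272596 - 485131) = ((-17 + 309) + 1/(-496308 + 431021))*(272596 - 485131) = (292 + 1/(-65287))*(-212535) = (292 - 1/65287)*(-212535) = (19063803/65287)*(-212535) = -4051725370605/65287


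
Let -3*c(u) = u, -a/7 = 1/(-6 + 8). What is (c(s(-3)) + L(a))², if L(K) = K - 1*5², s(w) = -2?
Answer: 27889/36 ≈ 774.69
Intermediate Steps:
a = -7/2 (a = -7/(-6 + 8) = -7/2 ≈ -3.5000)
L(K) = -25 + K (L(K) = K - 1*25 = K - 25 = -25 + K)
c(u) = -u/3
(c(s(-3)) + L(a))² = (-⅓*(-2) + (-25 - 7/2))² = (⅔ - 57/2)² = (-167/6)² = 27889/36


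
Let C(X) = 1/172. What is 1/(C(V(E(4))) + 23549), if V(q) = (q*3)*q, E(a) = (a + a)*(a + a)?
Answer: 172/4050429 ≈ 4.2465e-5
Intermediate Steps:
E(a) = 4*a**2 (E(a) = (2*a)*(2*a) = 4*a**2)
V(q) = 3*q**2 (V(q) = (3*q)*q = 3*q**2)
C(X) = 1/172
1/(C(V(E(4))) + 23549) = 1/(1/172 + 23549) = 1/(4050429/172) = 172/4050429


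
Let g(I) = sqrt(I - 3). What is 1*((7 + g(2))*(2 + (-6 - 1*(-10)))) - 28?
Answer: 14 + 6*I ≈ 14.0 + 6.0*I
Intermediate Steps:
g(I) = sqrt(-3 + I)
1*((7 + g(2))*(2 + (-6 - 1*(-10)))) - 28 = 1*((7 + sqrt(-3 + 2))*(2 + (-6 - 1*(-10)))) - 28 = 1*((7 + sqrt(-1))*(2 + (-6 + 10))) - 28 = 1*((7 + I)*(2 + 4)) - 28 = 1*((7 + I)*6) - 28 = 1*(42 + 6*I) - 28 = (42 + 6*I) - 28 = 14 + 6*I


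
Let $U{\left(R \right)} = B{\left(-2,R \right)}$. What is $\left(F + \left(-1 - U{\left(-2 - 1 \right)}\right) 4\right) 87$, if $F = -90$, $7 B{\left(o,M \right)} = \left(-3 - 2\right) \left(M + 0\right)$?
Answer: $- \frac{62466}{7} \approx -8923.7$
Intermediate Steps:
$B{\left(o,M \right)} = - \frac{5 M}{7}$ ($B{\left(o,M \right)} = \frac{\left(-3 - 2\right) \left(M + 0\right)}{7} = \frac{\left(-5\right) M}{7} = - \frac{5 M}{7}$)
$U{\left(R \right)} = - \frac{5 R}{7}$
$\left(F + \left(-1 - U{\left(-2 - 1 \right)}\right) 4\right) 87 = \left(-90 + \left(-1 - - \frac{5 \left(-2 - 1\right)}{7}\right) 4\right) 87 = \left(-90 + \left(-1 - \left(- \frac{5}{7}\right) \left(-3\right)\right) 4\right) 87 = \left(-90 + \left(-1 - \frac{15}{7}\right) 4\right) 87 = \left(-90 - \frac{88}{7}\right) 87 = \left(- \frac{718}{7}\right) 87 = - \frac{62466}{7}$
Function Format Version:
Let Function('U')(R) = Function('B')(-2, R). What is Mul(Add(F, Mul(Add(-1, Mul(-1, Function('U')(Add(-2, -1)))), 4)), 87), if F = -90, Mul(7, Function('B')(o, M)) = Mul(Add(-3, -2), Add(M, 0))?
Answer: Rational(-62466, 7) ≈ -8923.7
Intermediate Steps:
Function('B')(o, M) = Mul(Rational(-5, 7), M) (Function('B')(o, M) = Mul(Rational(1, 7), Mul(Add(-3, -2), Add(M, 0))) = Mul(Rational(1, 7), Mul(-5, M)) = Mul(Rational(-5, 7), M))
Function('U')(R) = Mul(Rational(-5, 7), R)
Mul(Add(F, Mul(Add(-1, Mul(-1, Function('U')(Add(-2, -1)))), 4)), 87) = Mul(Add(-90, Mul(Add(-1, Mul(-1, Mul(Rational(-5, 7), Add(-2, -1)))), 4)), 87) = Mul(Add(-90, Mul(Add(-1, Mul(-1, Mul(Rational(-5, 7), -3))), 4)), 87) = Mul(Add(-90, Mul(Add(-1, Mul(-1, Rational(15, 7))), 4)), 87) = Mul(Add(-90, Mul(Add(-1, Rational(-15, 7)), 4)), 87) = Mul(Add(-90, Mul(Rational(-22, 7), 4)), 87) = Mul(Add(-90, Rational(-88, 7)), 87) = Mul(Rational(-718, 7), 87) = Rational(-62466, 7)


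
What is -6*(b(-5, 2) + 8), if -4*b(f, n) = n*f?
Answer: -63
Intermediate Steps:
b(f, n) = -f*n/4 (b(f, n) = -n*f/4 = -f*n/4)
-6*(b(-5, 2) + 8) = -6*(-1/4*(-5)*2 + 8) = -6*(5/2 + 8) = -6*21/2 = -63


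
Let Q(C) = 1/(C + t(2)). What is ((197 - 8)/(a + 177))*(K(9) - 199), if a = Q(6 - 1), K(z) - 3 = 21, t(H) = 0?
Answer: -165375/886 ≈ -186.65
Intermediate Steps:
K(z) = 24 (K(z) = 3 + 21 = 24)
Q(C) = 1/C (Q(C) = 1/(C + 0) = 1/C)
a = ⅕ (a = 1/(6 - 1) = 1/5 = ⅕ ≈ 0.20000)
((197 - 8)/(a + 177))*(K(9) - 199) = ((197 - 8)/(⅕ + 177))*(24 - 199) = (189/(886/5))*(-175) = (189*(5/886))*(-175) = (945/886)*(-175) = -165375/886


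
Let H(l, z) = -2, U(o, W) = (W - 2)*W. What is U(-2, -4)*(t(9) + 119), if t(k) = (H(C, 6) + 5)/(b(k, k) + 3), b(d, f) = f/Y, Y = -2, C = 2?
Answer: 2808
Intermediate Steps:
U(o, W) = W*(-2 + W) (U(o, W) = (-2 + W)*W = W*(-2 + W))
b(d, f) = -f/2 (b(d, f) = f/(-2) = f*(-1/2) = -f/2)
t(k) = 3/(3 - k/2) (t(k) = (-2 + 5)/(-k/2 + 3) = 3/(3 - k/2))
U(-2, -4)*(t(9) + 119) = (-4*(-2 - 4))*(6/(6 - 1*9) + 119) = (-4*(-6))*(6/(6 - 9) + 119) = 24*(6/(-3) + 119) = 24*(6*(-1/3) + 119) = 24*(-2 + 119) = 24*117 = 2808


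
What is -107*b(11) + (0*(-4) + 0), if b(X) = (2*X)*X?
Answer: -25894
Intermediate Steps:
b(X) = 2*X²
-107*b(11) + (0*(-4) + 0) = -214*11² + (0*(-4) + 0) = -214*121 + (0 + 0) = -107*242 + 0 = -25894 + 0 = -25894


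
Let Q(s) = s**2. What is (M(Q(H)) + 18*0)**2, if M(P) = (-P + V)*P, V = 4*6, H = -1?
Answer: 529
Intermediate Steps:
V = 24
M(P) = P*(24 - P) (M(P) = (-P + 24)*P = (24 - P)*P = P*(24 - P))
(M(Q(H)) + 18*0)**2 = ((-1)**2*(24 - 1*(-1)**2) + 18*0)**2 = (1*(24 - 1*1) + 0)**2 = (1*(24 - 1) + 0)**2 = (1*23 + 0)**2 = (23 + 0)**2 = 23**2 = 529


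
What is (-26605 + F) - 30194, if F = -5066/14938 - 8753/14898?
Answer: -6320307441229/111273162 ≈ -56800.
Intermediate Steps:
F = -103112791/111273162 (F = -5066*1/14938 - 8753*1/14898 = -2533/7469 - 8753/14898 = -103112791/111273162 ≈ -0.92666)
(-26605 + F) - 30194 = (-26605 - 103112791/111273162) - 30194 = -2960525587801/111273162 - 30194 = -6320307441229/111273162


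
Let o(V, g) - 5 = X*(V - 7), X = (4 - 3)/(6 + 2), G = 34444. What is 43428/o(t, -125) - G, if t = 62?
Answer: -2924756/95 ≈ -30787.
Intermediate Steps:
X = ⅛ (X = 1/8 = 1*(⅛) = ⅛ ≈ 0.12500)
o(V, g) = 33/8 + V/8 (o(V, g) = 5 + (V - 7)/8 = 5 + (-7 + V)/8 = 5 + (-7/8 + V/8) = 33/8 + V/8)
43428/o(t, -125) - G = 43428/(33/8 + (⅛)*62) - 1*34444 = 43428/(33/8 + 31/4) - 34444 = 43428/(95/8) - 34444 = 43428*(8/95) - 34444 = 347424/95 - 34444 = -2924756/95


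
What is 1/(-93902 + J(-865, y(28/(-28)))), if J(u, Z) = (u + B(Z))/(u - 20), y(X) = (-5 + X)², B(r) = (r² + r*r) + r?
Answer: -885/83105033 ≈ -1.0649e-5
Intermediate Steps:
B(r) = r + 2*r² (B(r) = (r² + r²) + r = 2*r² + r = r + 2*r²)
J(u, Z) = (u + Z*(1 + 2*Z))/(-20 + u) (J(u, Z) = (u + Z*(1 + 2*Z))/(u - 20) = (u + Z*(1 + 2*Z))/(-20 + u))
1/(-93902 + J(-865, y(28/(-28)))) = 1/(-93902 + (-865 + (-5 + 28/(-28))²*(1 + 2*(-5 + 28/(-28))²))/(-20 - 865)) = 1/(-93902 + (-865 + (-5 + 28*(-1/28))²*(1 + 2*(-5 + 28*(-1/28))²))/(-885)) = 1/(-93902 - (-865 + (-5 - 1)²*(1 + 2*(-5 - 1)²))/885) = 1/(-93902 - (-865 + (-6)²*(1 + 2*(-6)²))/885) = 1/(-93902 - (-865 + 36*(1 + 2*36))/885) = 1/(-93902 - (-865 + 36*(1 + 72))/885) = 1/(-93902 - (-865 + 36*73)/885) = 1/(-93902 - (-865 + 2628)/885) = 1/(-93902 - 1/885*1763) = 1/(-93902 - 1763/885) = 1/(-83105033/885) = -885/83105033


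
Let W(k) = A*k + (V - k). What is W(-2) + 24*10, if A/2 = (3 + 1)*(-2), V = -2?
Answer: 272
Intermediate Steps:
A = -16 (A = 2*((3 + 1)*(-2)) = 2*(4*(-2)) = 2*(-8) = -16)
W(k) = -2 - 17*k (W(k) = -16*k + (-2 - k) = -2 - 17*k)
W(-2) + 24*10 = (-2 - 17*(-2)) + 24*10 = (-2 + 34) + 240 = 32 + 240 = 272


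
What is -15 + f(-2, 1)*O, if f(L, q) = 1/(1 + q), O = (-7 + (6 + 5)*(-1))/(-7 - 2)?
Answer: -14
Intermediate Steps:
O = 2 (O = (-7 + 11*(-1))/(-9) = (-7 - 11)*(-⅑) = -18*(-⅑) = 2)
-15 + f(-2, 1)*O = -15 + 2/(1 + 1) = -15 + 2/2 = -15 + (½)*2 = -15 + 1 = -14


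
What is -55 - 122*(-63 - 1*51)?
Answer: 13853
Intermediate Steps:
-55 - 122*(-63 - 1*51) = -55 - 122*(-63 - 51) = -55 - 122*(-114) = -55 + 13908 = 13853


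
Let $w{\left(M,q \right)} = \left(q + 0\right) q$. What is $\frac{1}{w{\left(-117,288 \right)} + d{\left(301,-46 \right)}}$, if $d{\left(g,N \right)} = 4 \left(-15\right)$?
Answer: $\frac{1}{82884} \approx 1.2065 \cdot 10^{-5}$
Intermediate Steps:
$d{\left(g,N \right)} = -60$
$w{\left(M,q \right)} = q^{2}$ ($w{\left(M,q \right)} = q q = q^{2}$)
$\frac{1}{w{\left(-117,288 \right)} + d{\left(301,-46 \right)}} = \frac{1}{288^{2} - 60} = \frac{1}{82944 - 60} = \frac{1}{82884}$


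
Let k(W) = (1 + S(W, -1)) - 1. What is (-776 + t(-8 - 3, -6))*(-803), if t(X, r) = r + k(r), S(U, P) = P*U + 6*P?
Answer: 627946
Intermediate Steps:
S(U, P) = 6*P + P*U
k(W) = -6 - W (k(W) = (1 - (6 + W)) - 1 = (1 + (-6 - W)) - 1 = (-5 - W) - 1 = -6 - W)
t(X, r) = -6 (t(X, r) = r + (-6 - r) = -6)
(-776 + t(-8 - 3, -6))*(-803) = (-776 - 6)*(-803) = -782*(-803) = 627946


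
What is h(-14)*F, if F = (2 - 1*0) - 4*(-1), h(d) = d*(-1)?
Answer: 84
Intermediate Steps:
h(d) = -d
F = 6 (F = (2 + 0) + 4 = 2 + 4 = 6)
h(-14)*F = -1*(-14)*6 = 14*6 = 84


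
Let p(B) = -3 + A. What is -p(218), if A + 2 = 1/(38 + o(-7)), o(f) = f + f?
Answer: 119/24 ≈ 4.9583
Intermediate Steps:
o(f) = 2*f
A = -47/24 (A = -2 + 1/(38 + 2*(-7)) = -2 + 1/(38 - 14) = -2 + 1/24 = -47/24 ≈ -1.9583)
p(B) = -119/24 (p(B) = -3 - 47/24 = -119/24)
-p(218) = -1*(-119/24) = 119/24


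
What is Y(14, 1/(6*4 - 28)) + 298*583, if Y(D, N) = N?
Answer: 694935/4 ≈ 1.7373e+5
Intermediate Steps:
Y(14, 1/(6*4 - 28)) + 298*583 = 1/(6*4 - 28) + 298*583 = 1/(24 - 28) + 173734 = 1/(-4) + 173734 = -¼ + 173734 = 694935/4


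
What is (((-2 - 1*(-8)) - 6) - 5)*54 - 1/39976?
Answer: -10793521/39976 ≈ -270.00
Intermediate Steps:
(((-2 - 1*(-8)) - 6) - 5)*54 - 1/39976 = (((-2 + 8) - 6) - 5)*54 - 1*1/39976 = ((6 - 6) - 5)*54 - 1/39976 = (0 - 5)*54 - 1/39976 = -5*54 - 1/39976 = -270 - 1/39976 = -10793521/39976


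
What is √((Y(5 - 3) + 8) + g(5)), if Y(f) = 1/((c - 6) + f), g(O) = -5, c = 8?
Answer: √13/2 ≈ 1.8028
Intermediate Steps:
Y(f) = 1/(2 + f) (Y(f) = 1/((8 - 6) + f) = 1/(2 + f))
√((Y(5 - 3) + 8) + g(5)) = √((1/(2 + (5 - 3)) + 8) - 5) = √((1/(2 + 2) + 8) - 5) = √((1/4 + 8) - 5) = √((¼ + 8) - 5) = √(33/4 - 5) = √(13/4) = √13/2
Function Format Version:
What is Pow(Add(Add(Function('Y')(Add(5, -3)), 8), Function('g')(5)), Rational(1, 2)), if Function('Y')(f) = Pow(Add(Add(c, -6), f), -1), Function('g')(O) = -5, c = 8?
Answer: Mul(Rational(1, 2), Pow(13, Rational(1, 2))) ≈ 1.8028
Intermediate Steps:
Function('Y')(f) = Pow(Add(2, f), -1) (Function('Y')(f) = Pow(Add(Add(8, -6), f), -1) = Pow(Add(2, f), -1))
Pow(Add(Add(Function('Y')(Add(5, -3)), 8), Function('g')(5)), Rational(1, 2)) = Pow(Add(Add(Pow(Add(2, Add(5, -3)), -1), 8), -5), Rational(1, 2)) = Pow(Add(Add(Pow(Add(2, 2), -1), 8), -5), Rational(1, 2)) = Pow(Add(Add(Pow(4, -1), 8), -5), Rational(1, 2)) = Pow(Add(Add(Rational(1, 4), 8), -5), Rational(1, 2)) = Pow(Add(Rational(33, 4), -5), Rational(1, 2)) = Pow(Rational(13, 4), Rational(1, 2)) = Mul(Rational(1, 2), Pow(13, Rational(1, 2)))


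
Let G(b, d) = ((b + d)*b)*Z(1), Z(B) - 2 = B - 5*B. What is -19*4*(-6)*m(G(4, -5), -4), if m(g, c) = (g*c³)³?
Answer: -61203283968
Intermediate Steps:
Z(B) = 2 - 4*B (Z(B) = 2 + (B - 5*B) = 2 - 4*B)
G(b, d) = -2*b*(b + d) (G(b, d) = ((b + d)*b)*(2 - 4*1) = (b*(b + d))*(2 - 4) = (b*(b + d))*(-2) = -2*b*(b + d))
m(g, c) = c⁹*g³
-19*4*(-6)*m(G(4, -5), -4) = -19*4*(-6)*(-4)⁹*(-2*4*(4 - 5))³ = -(-456)*(-262144*(-2*4*(-1))³) = -(-456)*(-262144*8³) = -(-456)*(-262144*512) = -(-456)*(-134217728) = -19*3221225472 = -61203283968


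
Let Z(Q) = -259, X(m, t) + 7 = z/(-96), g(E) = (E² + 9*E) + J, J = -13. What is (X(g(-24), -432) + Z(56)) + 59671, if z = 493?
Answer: 5702387/96 ≈ 59400.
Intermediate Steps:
g(E) = -13 + E² + 9*E (g(E) = (E² + 9*E) - 13 = -13 + E² + 9*E)
X(m, t) = -1165/96 (X(m, t) = -7 + 493/(-96) = -7 + 493*(-1/96) = -7 - 493/96 = -1165/96)
(X(g(-24), -432) + Z(56)) + 59671 = (-1165/96 - 259) + 59671 = -26029/96 + 59671 = 5702387/96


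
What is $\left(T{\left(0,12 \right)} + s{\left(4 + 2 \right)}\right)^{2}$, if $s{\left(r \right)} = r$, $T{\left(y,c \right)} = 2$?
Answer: $64$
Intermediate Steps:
$\left(T{\left(0,12 \right)} + s{\left(4 + 2 \right)}\right)^{2} = \left(2 + \left(4 + 2\right)\right)^{2} = \left(2 + 6\right)^{2} = 8^{2} = 64$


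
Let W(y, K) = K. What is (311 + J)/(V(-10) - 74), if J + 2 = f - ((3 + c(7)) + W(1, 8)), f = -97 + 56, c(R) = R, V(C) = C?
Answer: -125/42 ≈ -2.9762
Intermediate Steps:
f = -41
J = -61 (J = -2 + (-41 - ((3 + 7) + 8)) = -2 + (-41 - (10 + 8)) = -2 + (-41 - 1*18) = -2 + (-41 - 18) = -2 - 59 = -61)
(311 + J)/(V(-10) - 74) = (311 - 61)/(-10 - 74) = 250/(-84) = 250*(-1/84) = -125/42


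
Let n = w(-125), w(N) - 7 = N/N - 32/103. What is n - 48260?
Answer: -4969988/103 ≈ -48252.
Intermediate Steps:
w(N) = 792/103 (w(N) = 7 + (N/N - 32/103) = 7 + (1 - 32*1/103) = 7 + (1 - 32/103) = 7 + 71/103 = 792/103)
n = 792/103 ≈ 7.6893
n - 48260 = 792/103 - 48260 = -4969988/103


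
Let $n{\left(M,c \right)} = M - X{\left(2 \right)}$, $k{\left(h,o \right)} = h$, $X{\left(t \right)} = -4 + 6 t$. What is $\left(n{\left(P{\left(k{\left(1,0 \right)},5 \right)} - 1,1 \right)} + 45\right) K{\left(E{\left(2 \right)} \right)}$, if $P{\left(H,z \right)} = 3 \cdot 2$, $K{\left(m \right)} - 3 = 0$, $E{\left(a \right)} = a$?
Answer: $126$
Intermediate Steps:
$K{\left(m \right)} = 3$ ($K{\left(m \right)} = 3 + 0 = 3$)
$P{\left(H,z \right)} = 6$
$n{\left(M,c \right)} = -8 + M$ ($n{\left(M,c \right)} = M - \left(-4 + 6 \cdot 2\right) = M - \left(-4 + 12\right) = M - 8 = -8 + M$)
$\left(n{\left(P{\left(k{\left(1,0 \right)},5 \right)} - 1,1 \right)} + 45\right) K{\left(E{\left(2 \right)} \right)} = \left(\left(-8 + \left(6 - 1\right)\right) + 45\right) 3 = \left(\left(-8 + 5\right) + 45\right) 3 = \left(-3 + 45\right) 3 = 42 \cdot 3 = 126$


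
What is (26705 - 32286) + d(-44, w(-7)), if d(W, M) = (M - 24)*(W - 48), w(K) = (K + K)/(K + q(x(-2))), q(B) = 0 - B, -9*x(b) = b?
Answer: -230837/65 ≈ -3551.3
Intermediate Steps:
x(b) = -b/9
q(B) = -B
w(K) = 2*K/(-2/9 + K) (w(K) = (K + K)/(K - (-1)*(-2)/9) = (2*K)/(K - 1*2/9) = (2*K)/(K - 2/9) = (2*K)/(-2/9 + K) = 2*K/(-2/9 + K))
d(W, M) = (-48 + W)*(-24 + M) (d(W, M) = (-24 + M)*(-48 + W) = (-48 + W)*(-24 + M))
(26705 - 32286) + d(-44, w(-7)) = (26705 - 32286) + (1152 - 864*(-7)/(-2 + 9*(-7)) - 24*(-44) + (18*(-7)/(-2 + 9*(-7)))*(-44)) = -5581 + (1152 - 864*(-7)/(-2 - 63) + 1056 + (18*(-7)/(-2 - 63))*(-44)) = -5581 + (1152 - 864*(-7)/(-65) + 1056 + (18*(-7)/(-65))*(-44)) = -5581 + (1152 - 864*(-7)*(-1)/65 + 1056 + (18*(-7)*(-1/65))*(-44)) = -5581 + (1152 - 48*126/65 + 1056 + (126/65)*(-44)) = -5581 + (1152 - 6048/65 + 1056 - 5544/65) = -5581 + 131928/65 = -230837/65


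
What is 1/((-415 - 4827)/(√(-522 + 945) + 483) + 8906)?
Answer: 1035686355/9212561928554 - 7863*√47/9212561928554 ≈ 0.00011242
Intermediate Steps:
1/((-415 - 4827)/(√(-522 + 945) + 483) + 8906) = 1/(-5242/(√423 + 483) + 8906) = 1/(-5242/(3*√47 + 483) + 8906) = 1/(-5242/(483 + 3*√47) + 8906) = 1/(8906 - 5242/(483 + 3*√47))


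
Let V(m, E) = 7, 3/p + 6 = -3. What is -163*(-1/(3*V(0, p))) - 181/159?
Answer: 7372/1113 ≈ 6.6235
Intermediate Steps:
p = -⅓ (p = 3/(-6 - 3) = 3/(-9) = 3*(-⅑) = -⅓ ≈ -0.33333)
-163*(-1/(3*V(0, p))) - 181/159 = -163/(7*(-3)) - 181/159 = -163/(-21) - 181*1/159 = -163*(-1/21) - 181/159 = 163/21 - 181/159 = 7372/1113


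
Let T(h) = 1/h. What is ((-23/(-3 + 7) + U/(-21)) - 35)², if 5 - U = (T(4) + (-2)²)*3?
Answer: 719104/441 ≈ 1630.6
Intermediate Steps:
U = -31/4 (U = 5 - (1/4 + (-2)²)*3 = 5 - (¼ + 4)*3 = 5 - 17*3/4 = 5 - 1*51/4 = 5 - 51/4 = -31/4 ≈ -7.7500)
((-23/(-3 + 7) + U/(-21)) - 35)² = ((-23/(-3 + 7) - 31/4/(-21)) - 35)² = ((-23/4 - 31/4*(-1/21)) - 35)² = ((-23*¼ + 31/84) - 35)² = ((-23/4 + 31/84) - 35)² = (-113/21 - 35)² = (-848/21)² = 719104/441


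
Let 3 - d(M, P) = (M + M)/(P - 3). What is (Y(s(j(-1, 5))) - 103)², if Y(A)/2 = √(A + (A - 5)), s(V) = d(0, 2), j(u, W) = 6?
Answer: 10201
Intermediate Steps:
d(M, P) = 3 - 2*M/(-3 + P) (d(M, P) = 3 - (M + M)/(P - 3) = 3 - 2*M/(-3 + P))
s(V) = 3 (s(V) = (-9 - 2*0 + 3*2)/(-3 + 2) = (-9 + 0 + 6)/(-1) = -1*(-3) = 3)
Y(A) = 2*√(-5 + 2*A) (Y(A) = 2*√(A + (A - 5)) = 2*√(A + (-5 + A)) = 2*√(-5 + 2*A))
(Y(s(j(-1, 5))) - 103)² = (2*√(-5 + 2*3) - 103)² = (2*√(-5 + 6) - 103)² = (2*√1 - 103)² = (2*1 - 103)² = (2 - 103)² = (-101)² = 10201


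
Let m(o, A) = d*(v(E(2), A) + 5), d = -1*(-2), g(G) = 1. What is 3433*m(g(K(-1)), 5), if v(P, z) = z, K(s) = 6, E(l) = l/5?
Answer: 68660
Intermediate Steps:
E(l) = l/5 (E(l) = l*(⅕) = l/5)
d = 2
m(o, A) = 10 + 2*A (m(o, A) = 2*(A + 5) = 2*(5 + A) = 10 + 2*A)
3433*m(g(K(-1)), 5) = 3433*(10 + 2*5) = 3433*(10 + 10) = 3433*20 = 68660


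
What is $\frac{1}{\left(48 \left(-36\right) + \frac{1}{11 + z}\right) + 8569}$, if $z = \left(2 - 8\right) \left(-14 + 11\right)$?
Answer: $\frac{29}{198390} \approx 0.00014618$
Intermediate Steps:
$z = 18$ ($z = \left(-6\right) \left(-3\right) = 18$)
$\frac{1}{\left(48 \left(-36\right) + \frac{1}{11 + z}\right) + 8569} = \frac{1}{\left(48 \left(-36\right) + \frac{1}{11 + 18}\right) + 8569} = \frac{1}{\left(-1728 + \frac{1}{29}\right) + 8569} = \frac{1}{- \frac{50111}{29} + 8569} = \frac{1}{\frac{198390}{29}} = \frac{29}{198390}$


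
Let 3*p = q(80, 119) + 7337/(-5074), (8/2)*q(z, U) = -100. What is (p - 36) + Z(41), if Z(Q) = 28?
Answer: -85321/5074 ≈ -16.815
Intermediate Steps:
q(z, U) = -25 (q(z, U) = (¼)*(-100) = -25)
p = -44729/5074 (p = (-25 + 7337/(-5074))/3 = (-25 + 7337*(-1/5074))/3 = (-25 - 7337/5074)/3 = (⅓)*(-134187/5074) = -44729/5074 ≈ -8.8153)
(p - 36) + Z(41) = (-44729/5074 - 36) + 28 = -227393/5074 + 28 = -85321/5074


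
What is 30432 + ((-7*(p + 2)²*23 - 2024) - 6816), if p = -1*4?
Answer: 20948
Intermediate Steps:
p = -4
30432 + ((-7*(p + 2)²*23 - 2024) - 6816) = 30432 + ((-7*(-4 + 2)²*23 - 2024) - 6816) = 30432 + ((-7*(-2)²*23 - 2024) - 6816) = 30432 + ((-7*4*23 - 2024) - 6816) = 30432 + ((-28*23 - 2024) - 6816) = 30432 + ((-644 - 2024) - 6816) = 30432 + (-2668 - 6816) = 30432 - 9484 = 20948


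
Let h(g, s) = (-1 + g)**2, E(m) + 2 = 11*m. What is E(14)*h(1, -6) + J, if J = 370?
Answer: 370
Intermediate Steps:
E(m) = -2 + 11*m
E(14)*h(1, -6) + J = (-2 + 11*14)*(-1 + 1)**2 + 370 = (-2 + 154)*0**2 + 370 = 152*0 + 370 = 0 + 370 = 370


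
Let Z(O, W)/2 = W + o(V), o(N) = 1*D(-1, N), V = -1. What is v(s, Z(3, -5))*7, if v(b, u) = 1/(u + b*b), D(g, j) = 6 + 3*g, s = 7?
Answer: 7/45 ≈ 0.15556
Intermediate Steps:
o(N) = 3 (o(N) = 1*(6 + 3*(-1)) = 1*(6 - 3) = 1*3 = 3)
Z(O, W) = 6 + 2*W (Z(O, W) = 2*(W + 3) = 2*(3 + W) = 6 + 2*W)
v(b, u) = 1/(u + b²)
v(s, Z(3, -5))*7 = 7/((6 + 2*(-5)) + 7²) = 7/((6 - 10) + 49) = 7/(-4 + 49) = 7/45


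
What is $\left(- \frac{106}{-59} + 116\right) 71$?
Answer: $\frac{493450}{59} \approx 8363.6$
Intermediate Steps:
$\left(- \frac{106}{-59} + 116\right) 71 = \left(\left(-106\right) \left(- \frac{1}{59}\right) + 116\right) 71 = \left(\frac{106}{59} + 116\right) 71 = \frac{6950}{59} \cdot 71 = \frac{493450}{59}$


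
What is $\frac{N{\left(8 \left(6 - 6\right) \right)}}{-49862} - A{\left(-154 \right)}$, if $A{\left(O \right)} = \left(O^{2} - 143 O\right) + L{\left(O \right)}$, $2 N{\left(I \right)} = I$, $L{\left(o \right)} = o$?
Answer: $-45584$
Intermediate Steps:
$N{\left(I \right)} = \frac{I}{2}$
$A{\left(O \right)} = O^{2} - 142 O$ ($A{\left(O \right)} = \left(O^{2} - 143 O\right) + O = O^{2} - 142 O$)
$\frac{N{\left(8 \left(6 - 6\right) \right)}}{-49862} - A{\left(-154 \right)} = \frac{\frac{1}{2} \cdot 8 \left(6 - 6\right)}{-49862} - - 154 \left(-142 - 154\right) = \frac{8 \cdot 0}{2} \left(- \frac{1}{49862}\right) - \left(-154\right) \left(-296\right) = \frac{1}{2} \cdot 0 \left(- \frac{1}{49862}\right) - 45584 = 0 \left(- \frac{1}{49862}\right) - 45584 = 0 - 45584 = -45584$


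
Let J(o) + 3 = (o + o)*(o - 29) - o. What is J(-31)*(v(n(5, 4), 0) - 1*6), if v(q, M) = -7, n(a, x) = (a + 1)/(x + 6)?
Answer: -48724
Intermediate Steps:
n(a, x) = (1 + a)/(6 + x)
J(o) = -3 - o + 2*o*(-29 + o) (J(o) = -3 + ((o + o)*(o - 29) - o) = -3 + ((2*o)*(-29 + o) - o) = -3 + (2*o*(-29 + o) - o) = -3 + (-o + 2*o*(-29 + o)) = -3 - o + 2*o*(-29 + o))
J(-31)*(v(n(5, 4), 0) - 1*6) = (-3 - 59*(-31) + 2*(-31)²)*(-7 - 1*6) = (-3 + 1829 + 2*961)*(-7 - 6) = (-3 + 1829 + 1922)*(-13) = 3748*(-13) = -48724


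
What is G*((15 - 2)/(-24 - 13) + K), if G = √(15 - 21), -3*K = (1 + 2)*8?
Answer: -309*I*√6/37 ≈ -20.457*I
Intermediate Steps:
K = -8 (K = -(1 + 2)*8/3 = -8 ≈ -8.0000)
G = I*√6 (G = √(-6) = I*√6 ≈ 2.4495*I)
G*((15 - 2)/(-24 - 13) + K) = (I*√6)*((15 - 2)/(-24 - 13) - 8) = (I*√6)*(13/(-37) - 8) = (I*√6)*(13*(-1/37) - 8) = (I*√6)*(-13/37 - 8) = (I*√6)*(-309/37) = -309*I*√6/37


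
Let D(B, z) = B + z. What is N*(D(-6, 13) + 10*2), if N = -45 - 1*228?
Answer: -7371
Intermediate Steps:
N = -273 (N = -45 - 228 = -273)
N*(D(-6, 13) + 10*2) = -273*((-6 + 13) + 10*2) = -273*(7 + 20) = -273*27 = -7371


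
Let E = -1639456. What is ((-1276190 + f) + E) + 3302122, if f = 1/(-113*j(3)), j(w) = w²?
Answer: 393046091/1017 ≈ 3.8648e+5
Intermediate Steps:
f = -1/1017 (f = 1/(-113*3²) = 1/(-113*9) = 1/(-1017) = -1/1017 ≈ -0.00098328)
((-1276190 + f) + E) + 3302122 = ((-1276190 - 1/1017) - 1639456) + 3302122 = (-1297885231/1017 - 1639456) + 3302122 = -2965211983/1017 + 3302122 = 393046091/1017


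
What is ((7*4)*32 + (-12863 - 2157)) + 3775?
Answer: -10349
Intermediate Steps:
((7*4)*32 + (-12863 - 2157)) + 3775 = (28*32 - 15020) + 3775 = (896 - 15020) + 3775 = -14124 + 3775 = -10349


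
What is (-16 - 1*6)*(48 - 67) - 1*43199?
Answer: -42781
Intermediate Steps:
(-16 - 1*6)*(48 - 67) - 1*43199 = (-16 - 6)*(-19) - 43199 = -22*(-19) - 43199 = 418 - 43199 = -42781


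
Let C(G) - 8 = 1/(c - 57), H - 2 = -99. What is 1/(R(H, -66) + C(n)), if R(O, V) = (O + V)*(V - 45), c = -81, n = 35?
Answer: 138/2497937 ≈ 5.5246e-5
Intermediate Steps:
H = -97 (H = 2 - 99 = -97)
R(O, V) = (-45 + V)*(O + V) (R(O, V) = (O + V)*(-45 + V) = (-45 + V)*(O + V))
C(G) = 1103/138 (C(G) = 8 + 1/(-81 - 57) = 8 + 1/(-138) = 8 - 1/138 = 1103/138)
1/(R(H, -66) + C(n)) = 1/(((-66)**2 - 45*(-97) - 45*(-66) - 97*(-66)) + 1103/138) = 1/((4356 + 4365 + 2970 + 6402) + 1103/138) = 1/(18093 + 1103/138) = 1/(2497937/138) = 138/2497937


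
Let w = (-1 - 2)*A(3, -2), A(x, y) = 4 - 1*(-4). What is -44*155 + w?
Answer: -6844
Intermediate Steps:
A(x, y) = 8 (A(x, y) = 4 + 4 = 8)
w = -24 (w = (-1 - 2)*8 = -3*8 = -24)
-44*155 + w = -44*155 - 24 = -6820 - 24 = -6844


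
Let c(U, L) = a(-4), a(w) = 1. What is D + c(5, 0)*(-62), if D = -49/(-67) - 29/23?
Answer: -96358/1541 ≈ -62.530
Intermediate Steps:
c(U, L) = 1
D = -816/1541 (D = -49*(-1/67) - 29*1/23 = 49/67 - 29/23 = -816/1541 ≈ -0.52953)
D + c(5, 0)*(-62) = -816/1541 + 1*(-62) = -816/1541 - 62 = -96358/1541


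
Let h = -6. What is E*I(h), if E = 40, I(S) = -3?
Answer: -120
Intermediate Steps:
E*I(h) = 40*(-3) = -120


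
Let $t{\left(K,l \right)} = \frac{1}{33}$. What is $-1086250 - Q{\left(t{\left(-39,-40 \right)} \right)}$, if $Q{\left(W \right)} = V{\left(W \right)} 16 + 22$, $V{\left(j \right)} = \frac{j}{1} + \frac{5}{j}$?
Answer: $- \frac{35934112}{33} \approx -1.0889 \cdot 10^{6}$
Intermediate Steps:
$t{\left(K,l \right)} = \frac{1}{33}$
$V{\left(j \right)} = j + \frac{5}{j}$ ($V{\left(j \right)} = j 1 + \frac{5}{j} = j + \frac{5}{j}$)
$Q{\left(W \right)} = 22 + 16 W + \frac{80}{W}$ ($Q{\left(W \right)} = \left(W + \frac{5}{W}\right) 16 + 22 = \left(16 W + \frac{80}{W}\right) + 22 = 22 + 16 W + \frac{80}{W}$)
$-1086250 - Q{\left(t{\left(-39,-40 \right)} \right)} = -1086250 - \left(22 + 16 \cdot \frac{1}{33} + 80 \frac{1}{\frac{1}{33}}\right) = -1086250 - \left(22 + \frac{16}{33} + 80 \cdot 33\right) = -1086250 - \left(22 + \frac{16}{33} + 2640\right) = -1086250 - \frac{87862}{33} = - \frac{35934112}{33}$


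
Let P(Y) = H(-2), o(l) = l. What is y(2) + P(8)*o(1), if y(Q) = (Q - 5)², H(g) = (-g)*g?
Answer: 5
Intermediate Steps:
H(g) = -g²
P(Y) = -4 (P(Y) = -1*(-2)² = -1*4 = -4)
y(Q) = (-5 + Q)²
y(2) + P(8)*o(1) = (-5 + 2)² - 4*1 = (-3)² - 4 = 9 - 4 = 5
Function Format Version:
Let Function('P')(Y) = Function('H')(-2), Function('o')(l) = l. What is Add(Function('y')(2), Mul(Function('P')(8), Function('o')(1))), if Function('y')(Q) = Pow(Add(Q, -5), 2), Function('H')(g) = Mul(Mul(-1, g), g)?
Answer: 5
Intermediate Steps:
Function('H')(g) = Mul(-1, Pow(g, 2))
Function('P')(Y) = -4 (Function('P')(Y) = Mul(-1, Pow(-2, 2)) = Mul(-1, 4) = -4)
Function('y')(Q) = Pow(Add(-5, Q), 2)
Add(Function('y')(2), Mul(Function('P')(8), Function('o')(1))) = Add(Pow(Add(-5, 2), 2), Mul(-4, 1)) = Add(Pow(-3, 2), -4) = Add(9, -4) = 5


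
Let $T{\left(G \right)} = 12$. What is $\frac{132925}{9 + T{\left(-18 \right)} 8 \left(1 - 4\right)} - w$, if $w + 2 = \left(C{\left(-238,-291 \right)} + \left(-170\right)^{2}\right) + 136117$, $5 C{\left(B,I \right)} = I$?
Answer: $- \frac{230779361}{1395} \approx -1.6543 \cdot 10^{5}$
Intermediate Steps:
$C{\left(B,I \right)} = \frac{I}{5}$
$w = \frac{824784}{5}$ ($w = -2 + \left(\left(\frac{1}{5} \left(-291\right) + \left(-170\right)^{2}\right) + 136117\right) = -2 + \left(\left(- \frac{291}{5} + 28900\right) + 136117\right) = -2 + \left(\frac{144209}{5} + 136117\right) = -2 + \frac{824794}{5} = \frac{824784}{5} \approx 1.6496 \cdot 10^{5}$)
$\frac{132925}{9 + T{\left(-18 \right)} 8 \left(1 - 4\right)} - w = \frac{132925}{9 + 12 \cdot 8 \left(1 - 4\right)} - \frac{824784}{5} = \frac{132925}{9 + 12 \cdot 8 \left(-3\right)} - \frac{824784}{5} = \frac{132925}{9 + 12 \left(-24\right)} - \frac{824784}{5} = \frac{132925}{9 - 288} - \frac{824784}{5} = \frac{132925}{-279} - \frac{824784}{5} = 132925 \left(- \frac{1}{279}\right) - \frac{824784}{5} = - \frac{132925}{279} - \frac{824784}{5} = - \frac{230779361}{1395}$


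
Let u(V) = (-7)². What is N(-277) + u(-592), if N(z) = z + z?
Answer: -505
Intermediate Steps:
N(z) = 2*z
u(V) = 49
N(-277) + u(-592) = 2*(-277) + 49 = -554 + 49 = -505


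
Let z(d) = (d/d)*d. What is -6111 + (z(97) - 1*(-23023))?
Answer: 17009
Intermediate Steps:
z(d) = d (z(d) = 1*d = d)
-6111 + (z(97) - 1*(-23023)) = -6111 + (97 - 1*(-23023)) = -6111 + (97 + 23023) = -6111 + 23120 = 17009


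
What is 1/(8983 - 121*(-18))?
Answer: 1/11161 ≈ 8.9598e-5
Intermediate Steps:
1/(8983 - 121*(-18)) = 1/(8983 + 2178) = 1/11161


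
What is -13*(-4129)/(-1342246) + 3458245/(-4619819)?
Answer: -4889793542733/6200933573474 ≈ -0.78856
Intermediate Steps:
-13*(-4129)/(-1342246) + 3458245/(-4619819) = 53677*(-1/1342246) + 3458245*(-1/4619819) = -53677/1342246 - 3458245/4619819 = -4889793542733/6200933573474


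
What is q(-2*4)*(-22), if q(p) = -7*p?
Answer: -1232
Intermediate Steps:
q(-2*4)*(-22) = -(-14)*4*(-22) = -7*(-8)*(-22) = 56*(-22) = -1232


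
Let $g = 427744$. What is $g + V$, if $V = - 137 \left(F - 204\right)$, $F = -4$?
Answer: $456240$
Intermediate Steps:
$V = 28496$ ($V = - 137 \left(-4 - 204\right) = \left(-137\right) \left(-208\right) = 28496$)
$g + V = 427744 + 28496 = 456240$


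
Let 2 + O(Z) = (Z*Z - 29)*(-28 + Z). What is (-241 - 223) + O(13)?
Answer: -2566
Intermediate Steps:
O(Z) = -2 + (-29 + Z²)*(-28 + Z) (O(Z) = -2 + (Z*Z - 29)*(-28 + Z) = -2 + (Z² - 29)*(-28 + Z) = -2 + (-29 + Z²)*(-28 + Z))
(-241 - 223) + O(13) = (-241 - 223) + (810 + 13³ - 29*13 - 28*13²) = -464 + (810 + 2197 - 377 - 28*169) = -464 + (810 + 2197 - 377 - 4732) = -464 - 2102 = -2566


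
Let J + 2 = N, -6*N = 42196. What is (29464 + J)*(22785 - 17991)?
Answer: 107526224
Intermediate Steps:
N = -21098/3 (N = -⅙*42196 = -21098/3 ≈ -7032.7)
J = -21104/3 (J = -2 - 21098/3 = -21104/3 ≈ -7034.7)
(29464 + J)*(22785 - 17991) = (29464 - 21104/3)*(22785 - 17991) = (67288/3)*4794 = 107526224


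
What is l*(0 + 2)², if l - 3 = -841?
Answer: -3352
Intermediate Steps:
l = -838 (l = 3 - 841 = -838)
l*(0 + 2)² = -838*(0 + 2)² = -838*2² = -838*4 = -3352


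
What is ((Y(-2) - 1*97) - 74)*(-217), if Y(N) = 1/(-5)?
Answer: 185752/5 ≈ 37150.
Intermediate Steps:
Y(N) = -⅕
((Y(-2) - 1*97) - 74)*(-217) = ((-⅕ - 1*97) - 74)*(-217) = ((-⅕ - 97) - 74)*(-217) = (-486/5 - 74)*(-217) = -856/5*(-217) = 185752/5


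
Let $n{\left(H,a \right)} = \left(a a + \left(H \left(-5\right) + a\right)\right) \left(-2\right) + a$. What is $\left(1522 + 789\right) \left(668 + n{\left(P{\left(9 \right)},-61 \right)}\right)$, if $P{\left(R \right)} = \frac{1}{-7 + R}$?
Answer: $-15502188$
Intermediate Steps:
$n{\left(H,a \right)} = - a - 2 a^{2} + 10 H$ ($n{\left(H,a \right)} = \left(a^{2} - \left(- a + 5 H\right)\right) \left(-2\right) + a = \left(a + a^{2} - 5 H\right) \left(-2\right) + a = \left(- 2 a - 2 a^{2} + 10 H\right) + a = - a - 2 a^{2} + 10 H$)
$\left(1522 + 789\right) \left(668 + n{\left(P{\left(9 \right)},-61 \right)}\right) = \left(1522 + 789\right) \left(668 - \left(-61 + 7442 - \frac{10}{-7 + 9}\right)\right) = 2311 \left(668 + \left(61 - 7442 + \frac{10}{2}\right)\right) = 2311 \left(668 + \left(61 - 7442 + 10 \cdot \frac{1}{2}\right)\right) = 2311 \left(668 + \left(61 - 7442 + 5\right)\right) = 2311 \left(668 - 7376\right) = 2311 \left(-6708\right) = -15502188$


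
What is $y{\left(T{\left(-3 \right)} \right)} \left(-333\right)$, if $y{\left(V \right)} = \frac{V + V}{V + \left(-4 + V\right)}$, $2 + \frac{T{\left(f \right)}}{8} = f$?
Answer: $- \frac{2220}{7} \approx -317.14$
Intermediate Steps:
$T{\left(f \right)} = -16 + 8 f$
$y{\left(V \right)} = \frac{2 V}{-4 + 2 V}$
$y{\left(T{\left(-3 \right)} \right)} \left(-333\right) = \frac{-16 + 8 \left(-3\right)}{-2 + \left(-16 + 8 \left(-3\right)\right)} \left(-333\right) = \frac{-16 - 24}{-2 - 40} \left(-333\right) = - \frac{40}{-2 - 40} \left(-333\right) = - \frac{40}{-42} \left(-333\right) = \left(-40\right) \left(- \frac{1}{42}\right) \left(-333\right) = \frac{20}{21} \left(-333\right) = - \frac{2220}{7}$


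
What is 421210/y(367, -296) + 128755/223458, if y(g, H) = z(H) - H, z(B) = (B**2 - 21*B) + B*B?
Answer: 29380798225/10153037688 ≈ 2.8938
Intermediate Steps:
z(B) = -21*B + 2*B**2 (z(B) = (B**2 - 21*B) + B**2 = -21*B + 2*B**2)
y(g, H) = -H + H*(-21 + 2*H) (y(g, H) = H*(-21 + 2*H) - H = -H + H*(-21 + 2*H))
421210/y(367, -296) + 128755/223458 = 421210/((2*(-296)*(-11 - 296))) + 128755/223458 = 421210/((2*(-296)*(-307))) + 128755*(1/223458) = 421210/181744 + 128755/223458 = 421210*(1/181744) + 128755/223458 = 210605/90872 + 128755/223458 = 29380798225/10153037688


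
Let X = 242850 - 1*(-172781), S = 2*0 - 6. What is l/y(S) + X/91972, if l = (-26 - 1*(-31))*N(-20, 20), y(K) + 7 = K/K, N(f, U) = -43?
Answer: 11133883/275916 ≈ 40.352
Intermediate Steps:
S = -6 (S = 0 - 6 = -6)
y(K) = -6 (y(K) = -7 + K/K = -7 + 1 = -6)
X = 415631 (X = 242850 + 172781 = 415631)
l = -215 (l = (-26 - 1*(-31))*(-43) = (-26 + 31)*(-43) = 5*(-43) = -215)
l/y(S) + X/91972 = -215/(-6) + 415631/91972 = -215*(-1/6) + 415631*(1/91972) = 215/6 + 415631/91972 = 11133883/275916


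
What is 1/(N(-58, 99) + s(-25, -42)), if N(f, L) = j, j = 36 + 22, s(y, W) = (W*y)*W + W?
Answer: -1/44084 ≈ -2.2684e-5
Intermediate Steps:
s(y, W) = W + y*W² (s(y, W) = y*W² + W = W + y*W²)
j = 58
N(f, L) = 58
1/(N(-58, 99) + s(-25, -42)) = 1/(58 - 42*(1 - 42*(-25))) = 1/(58 - 42*(1 + 1050)) = 1/(58 - 42*1051) = 1/(58 - 44142) = 1/(-44084) = -1/44084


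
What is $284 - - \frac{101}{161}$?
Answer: $\frac{45825}{161} \approx 284.63$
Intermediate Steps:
$284 - - \frac{101}{161} = 284 + \frac{101}{161} = \frac{45825}{161}$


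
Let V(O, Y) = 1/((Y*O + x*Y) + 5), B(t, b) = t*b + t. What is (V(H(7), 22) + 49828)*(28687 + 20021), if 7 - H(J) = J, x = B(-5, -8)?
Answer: 1880942272308/775 ≈ 2.4270e+9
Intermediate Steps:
B(t, b) = t + b*t (B(t, b) = b*t + t = t + b*t)
x = 35 (x = -5*(1 - 8) = -5*(-7) = 35)
H(J) = 7 - J
V(O, Y) = 1/(5 + 35*Y + O*Y) (V(O, Y) = 1/((Y*O + 35*Y) + 5) = 1/((O*Y + 35*Y) + 5) = 1/((35*Y + O*Y) + 5) = 1/(5 + 35*Y + O*Y))
(V(H(7), 22) + 49828)*(28687 + 20021) = (1/(5 + 35*22 + (7 - 1*7)*22) + 49828)*(28687 + 20021) = (1/(5 + 770 + (7 - 7)*22) + 49828)*48708 = (1/(5 + 770 + 0*22) + 49828)*48708 = (1/(5 + 770 + 0) + 49828)*48708 = (1/775 + 49828)*48708 = (38616701/775)*48708 = 1880942272308/775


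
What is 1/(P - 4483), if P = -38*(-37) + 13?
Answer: -1/3064 ≈ -0.00032637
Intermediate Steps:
P = 1419 (P = 1406 + 13 = 1419)
1/(P - 4483) = 1/(1419 - 4483) = 1/(-3064) = -1/3064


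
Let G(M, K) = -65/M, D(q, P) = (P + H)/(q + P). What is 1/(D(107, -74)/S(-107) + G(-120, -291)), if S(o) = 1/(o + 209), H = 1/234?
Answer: -10296/2349263 ≈ -0.0043826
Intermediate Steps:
H = 1/234 ≈ 0.0042735
D(q, P) = (1/234 + P)/(P + q) (D(q, P) = (P + 1/234)/(q + P) = (1/234 + P)/(P + q))
S(o) = 1/(209 + o)
1/(D(107, -74)/S(-107) + G(-120, -291)) = 1/(((1/234 - 74)/(-74 + 107))/(1/(209 - 107)) - 65/(-120)) = 1/((-17315/234/33)/(1/102) - 65*(-1/120)) = 1/(((1/33)*(-17315/234))/(1/102) + 13/24) = 1/(-17315/7722*102 + 13/24) = 1/(-294355/1287 + 13/24) = 1/(-2349263/10296) = -10296/2349263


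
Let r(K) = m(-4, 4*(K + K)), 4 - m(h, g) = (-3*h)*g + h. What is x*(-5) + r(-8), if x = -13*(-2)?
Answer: 646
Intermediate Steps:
x = 26
m(h, g) = 4 - h + 3*g*h (m(h, g) = 4 - ((-3*h)*g + h) = 4 - (-3*g*h + h) = 4 - (h - 3*g*h) = 4 + (-h + 3*g*h) = 4 - h + 3*g*h)
r(K) = 8 - 96*K (r(K) = 4 - 1*(-4) + 3*(4*(K + K))*(-4) = 4 + 4 + 3*(4*(2*K))*(-4) = 4 + 4 + 3*(8*K)*(-4) = 4 + 4 - 96*K = 8 - 96*K)
x*(-5) + r(-8) = 26*(-5) + (8 - 96*(-8)) = -130 + (8 + 768) = -130 + 776 = 646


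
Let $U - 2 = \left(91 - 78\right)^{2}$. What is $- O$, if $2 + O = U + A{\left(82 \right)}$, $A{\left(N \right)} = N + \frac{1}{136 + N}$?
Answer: $- \frac{54719}{218} \approx -251.0$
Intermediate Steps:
$U = 171$ ($U = 2 + \left(91 - 78\right)^{2} = 2 + 13^{2} = 2 + 169 = 171$)
$O = \frac{54719}{218}$ ($O = -2 + \left(171 + \frac{1 + 82^{2} + 136 \cdot 82}{136 + 82}\right) = -2 + \left(171 + \frac{1 + 6724 + 11152}{218}\right) = -2 + \left(171 + \frac{1}{218} \cdot 17877\right) = -2 + \left(171 + \frac{17877}{218}\right) = -2 + \frac{55155}{218} = \frac{54719}{218} \approx 251.0$)
$- O = \left(-1\right) \frac{54719}{218} = - \frac{54719}{218}$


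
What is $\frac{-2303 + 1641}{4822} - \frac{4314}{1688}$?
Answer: $- \frac{5479891}{2034884} \approx -2.693$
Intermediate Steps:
$\frac{-2303 + 1641}{4822} - \frac{4314}{1688} = \left(-662\right) \frac{1}{4822} - \frac{2157}{844} = - \frac{331}{2411} - \frac{2157}{844} = - \frac{5479891}{2034884}$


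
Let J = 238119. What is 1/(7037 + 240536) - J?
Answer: -58951835186/247573 ≈ -2.3812e+5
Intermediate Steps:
1/(7037 + 240536) - J = 1/(7037 + 240536) - 1*238119 = 1/247573 - 238119 = -58951835186/247573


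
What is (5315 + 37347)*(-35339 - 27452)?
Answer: -2678789642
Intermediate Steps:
(5315 + 37347)*(-35339 - 27452) = 42662*(-62791) = -2678789642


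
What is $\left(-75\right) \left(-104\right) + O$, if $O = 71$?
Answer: $7871$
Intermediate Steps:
$\left(-75\right) \left(-104\right) + O = \left(-75\right) \left(-104\right) + 71 = 7800 + 71 = 7871$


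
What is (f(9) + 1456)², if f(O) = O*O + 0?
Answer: 2362369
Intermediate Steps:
f(O) = O² (f(O) = O² + 0 = O²)
(f(9) + 1456)² = (9² + 1456)² = (81 + 1456)² = 1537² = 2362369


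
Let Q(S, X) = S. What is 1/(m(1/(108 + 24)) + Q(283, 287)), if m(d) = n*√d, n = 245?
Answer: 37356/10511723 - 490*√33/10511723 ≈ 0.0032860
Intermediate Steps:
m(d) = 245*√d
1/(m(1/(108 + 24)) + Q(283, 287)) = 1/(245*√(1/(108 + 24)) + 283) = 1/(245*√(1/132) + 283) = 1/(245*(√33/66) + 283) = 1/(245*√33/66 + 283) = 1/(283 + 245*√33/66)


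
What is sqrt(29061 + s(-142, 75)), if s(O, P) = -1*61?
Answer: 10*sqrt(290) ≈ 170.29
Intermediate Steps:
s(O, P) = -61
sqrt(29061 + s(-142, 75)) = sqrt(29061 - 61) = sqrt(29000) = 10*sqrt(290)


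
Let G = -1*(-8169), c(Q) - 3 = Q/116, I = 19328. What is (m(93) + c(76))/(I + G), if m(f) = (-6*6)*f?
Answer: -96986/797413 ≈ -0.12163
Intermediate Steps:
c(Q) = 3 + Q/116
G = 8169
m(f) = -36*f
(m(93) + c(76))/(I + G) = (-36*93 + (3 + (1/116)*76))/(19328 + 8169) = (-3348 + (3 + 19/29))/27497 = (-3348 + 106/29)*(1/27497) = -96986/29*1/27497 = -96986/797413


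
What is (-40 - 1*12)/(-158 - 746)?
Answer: 13/226 ≈ 0.057522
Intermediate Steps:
(-40 - 1*12)/(-158 - 746) = (-40 - 12)/(-904) = -1/904*(-52) = 13/226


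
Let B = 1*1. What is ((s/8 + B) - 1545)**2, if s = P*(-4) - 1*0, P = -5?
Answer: 9504889/4 ≈ 2.3762e+6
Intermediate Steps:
B = 1
s = 20 (s = -5*(-4) - 1*0 = 20 + 0 = 20)
((s/8 + B) - 1545)**2 = ((20/8 + 1) - 1545)**2 = ((20*(1/8) + 1) - 1545)**2 = ((5/2 + 1) - 1545)**2 = (7/2 - 1545)**2 = (-3083/2)**2 = 9504889/4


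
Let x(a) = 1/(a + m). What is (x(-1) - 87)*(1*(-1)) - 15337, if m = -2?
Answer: -45749/3 ≈ -15250.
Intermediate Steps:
x(a) = 1/(-2 + a) (x(a) = 1/(a - 2) = 1/(-2 + a))
(x(-1) - 87)*(1*(-1)) - 15337 = (1/(-2 - 1) - 87)*(1*(-1)) - 15337 = (1/(-3) - 87)*(-1) - 15337 = (-⅓ - 87)*(-1) - 15337 = -262/3*(-1) - 15337 = 262/3 - 15337 = -45749/3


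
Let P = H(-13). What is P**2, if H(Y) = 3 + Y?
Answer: 100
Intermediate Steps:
P = -10 (P = 3 - 13 = -10)
P**2 = (-10)**2 = 100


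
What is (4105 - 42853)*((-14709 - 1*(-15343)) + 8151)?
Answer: -340401180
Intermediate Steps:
(4105 - 42853)*((-14709 - 1*(-15343)) + 8151) = -38748*((-14709 + 15343) + 8151) = -38748*(634 + 8151) = -38748*8785 = -340401180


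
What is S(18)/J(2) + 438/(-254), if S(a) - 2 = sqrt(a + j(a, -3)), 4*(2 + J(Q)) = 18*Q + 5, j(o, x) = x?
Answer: -6211/4191 + 4*sqrt(15)/33 ≈ -1.0125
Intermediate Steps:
J(Q) = -3/4 + 9*Q/2 (J(Q) = -2 + (18*Q + 5)/4 = -2 + (5 + 18*Q)/4 = -2 + (5/4 + 9*Q/2) = -3/4 + 9*Q/2)
S(a) = 2 + sqrt(-3 + a) (S(a) = 2 + sqrt(a - 3) = 2 + sqrt(-3 + a))
S(18)/J(2) + 438/(-254) = (2 + sqrt(-3 + 18))/(-3/4 + (9/2)*2) + 438/(-254) = (2 + sqrt(15))/(-3/4 + 9) + 438*(-1/254) = (2 + sqrt(15))/(33/4) - 219/127 = (2 + sqrt(15))*(4/33) - 219/127 = (8/33 + 4*sqrt(15)/33) - 219/127 = -6211/4191 + 4*sqrt(15)/33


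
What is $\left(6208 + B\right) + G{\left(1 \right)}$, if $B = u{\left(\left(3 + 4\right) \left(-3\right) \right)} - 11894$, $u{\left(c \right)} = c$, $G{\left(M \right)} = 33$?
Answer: $-5674$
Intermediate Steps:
$B = -11915$ ($B = \left(3 + 4\right) \left(-3\right) - 11894 = 7 \left(-3\right) - 11894 = -21 - 11894 = -11915$)
$\left(6208 + B\right) + G{\left(1 \right)} = \left(6208 - 11915\right) + 33 = -5707 + 33 = -5674$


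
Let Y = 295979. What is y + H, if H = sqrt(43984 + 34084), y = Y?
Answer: 295979 + 2*sqrt(19517) ≈ 2.9626e+5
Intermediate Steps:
y = 295979
H = 2*sqrt(19517) (H = sqrt(78068) = 2*sqrt(19517) ≈ 279.41)
y + H = 295979 + 2*sqrt(19517)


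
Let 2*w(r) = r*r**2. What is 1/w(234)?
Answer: 1/6406452 ≈ 1.5609e-7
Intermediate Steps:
w(r) = r**3/2 (w(r) = (r*r**2)/2 = r**3/2)
1/w(234) = 1/((1/2)*234**3) = 1/((1/2)*12812904) = 1/6406452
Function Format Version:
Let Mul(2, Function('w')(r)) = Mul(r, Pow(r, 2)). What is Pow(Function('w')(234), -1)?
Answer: Rational(1, 6406452) ≈ 1.5609e-7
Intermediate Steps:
Function('w')(r) = Mul(Rational(1, 2), Pow(r, 3)) (Function('w')(r) = Mul(Rational(1, 2), Mul(r, Pow(r, 2))) = Mul(Rational(1, 2), Pow(r, 3)))
Pow(Function('w')(234), -1) = Pow(Mul(Rational(1, 2), Pow(234, 3)), -1) = Pow(Mul(Rational(1, 2), 12812904), -1) = Pow(6406452, -1) = Rational(1, 6406452)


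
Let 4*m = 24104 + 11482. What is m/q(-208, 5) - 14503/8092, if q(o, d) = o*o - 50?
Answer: -8157973/5142466 ≈ -1.5864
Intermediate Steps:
m = 17793/2 (m = (24104 + 11482)/4 = (1/4)*35586 = 17793/2 ≈ 8896.5)
q(o, d) = -50 + o**2 (q(o, d) = o**2 - 50 = -50 + o**2)
m/q(-208, 5) - 14503/8092 = 17793/(2*(-50 + (-208)**2)) - 14503/8092 = 17793/(2*(-50 + 43264)) - 14503*1/8092 = (17793/2)/43214 - 14503/8092 = (17793/2)*(1/43214) - 14503/8092 = 17793/86428 - 14503/8092 = -8157973/5142466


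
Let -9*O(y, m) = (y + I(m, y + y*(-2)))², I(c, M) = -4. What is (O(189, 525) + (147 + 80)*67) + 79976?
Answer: 822440/9 ≈ 91382.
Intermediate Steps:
O(y, m) = -(-4 + y)²/9 (O(y, m) = -(y - 4)²/9 = -(-4 + y)²/9)
(O(189, 525) + (147 + 80)*67) + 79976 = (-(-4 + 189)²/9 + (147 + 80)*67) + 79976 = (-⅑*185² + 227*67) + 79976 = (-⅑*34225 + 15209) + 79976 = (-34225/9 + 15209) + 79976 = 102656/9 + 79976 = 822440/9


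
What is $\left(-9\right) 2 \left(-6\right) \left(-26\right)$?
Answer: $-2808$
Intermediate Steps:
$\left(-9\right) 2 \left(-6\right) \left(-26\right) = \left(-18\right) \left(-6\right) \left(-26\right) = 108 \left(-26\right) = -2808$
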